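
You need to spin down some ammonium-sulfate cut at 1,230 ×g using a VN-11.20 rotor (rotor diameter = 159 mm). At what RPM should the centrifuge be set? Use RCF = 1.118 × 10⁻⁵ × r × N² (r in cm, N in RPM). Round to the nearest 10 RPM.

N ≈ 3720 RPM

r = 159 mm / 2 = 79.5 mm = 7.95 cm
RCF = 1.118 × 10⁻⁵ × r × N²
1,230 = 1.118 × 10⁻⁵ × 7.95 × N²
N² = 1,230 / (8.8881 × 10⁻⁵) = 13,838,728
N ≈ √13,838,728 ≈ 3,720.0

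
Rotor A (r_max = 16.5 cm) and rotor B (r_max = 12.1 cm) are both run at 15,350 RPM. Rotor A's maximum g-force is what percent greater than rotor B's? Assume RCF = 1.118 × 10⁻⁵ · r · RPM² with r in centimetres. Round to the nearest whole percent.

At equal RPM, RCF scales linearly with r: ratio = 16.5 / 12.1 = 1.3636.
So rotor A delivers 36.4% more g-force.

36%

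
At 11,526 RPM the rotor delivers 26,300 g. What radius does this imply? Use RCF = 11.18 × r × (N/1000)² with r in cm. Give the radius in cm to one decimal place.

≈ 17.7 cm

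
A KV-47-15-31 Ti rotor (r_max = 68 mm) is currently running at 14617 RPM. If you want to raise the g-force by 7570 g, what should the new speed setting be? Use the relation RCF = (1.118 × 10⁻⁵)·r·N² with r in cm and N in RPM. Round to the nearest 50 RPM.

≈ 17700 RPM

r = 68 mm = 6.8 cm
Current RCF = 1.118 × 10⁻⁵ × 6.8 × (14617)² = 1.118 × 10⁻⁵ × 6.8 × 213,656,689 ≈ 16,243 × g
Target RCF = 16,243 + 7,570 = 23,813 × g
N² = 23,813 / (7.6024 × 10⁻⁵) = 313,230,033
N ≈ √313,230,033 ≈ 17,698.3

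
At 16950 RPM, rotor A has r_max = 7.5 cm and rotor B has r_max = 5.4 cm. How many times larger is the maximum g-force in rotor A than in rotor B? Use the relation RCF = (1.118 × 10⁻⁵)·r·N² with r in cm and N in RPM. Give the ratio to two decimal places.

At fixed N, RCF ∝ r, so RCF_A/RCF_B = r_A/r_B = 7.5 / 5.4 = 1.3889.

1.39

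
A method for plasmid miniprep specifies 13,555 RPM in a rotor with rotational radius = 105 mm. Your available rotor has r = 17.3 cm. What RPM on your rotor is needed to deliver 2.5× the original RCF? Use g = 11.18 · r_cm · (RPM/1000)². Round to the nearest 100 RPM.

≈ 16700 RPM

Original rotor: r = 105 mm = 10.5 cm
RCF_original = 11.18 × 10.5 × (13.555)² = 11.18 × 10.5 × 183.738025 ≈ 21,569 × g
Target RCF = 2.5 × 21,569 ≈ 53,922.5 × g
53,922.5 = 11.18 × 17.3 × (N/1000)²
(N/1000)² = 53,922.5 / 193.414 = 278.7932
N = 1000 × √278.7932 ≈ 16,697.1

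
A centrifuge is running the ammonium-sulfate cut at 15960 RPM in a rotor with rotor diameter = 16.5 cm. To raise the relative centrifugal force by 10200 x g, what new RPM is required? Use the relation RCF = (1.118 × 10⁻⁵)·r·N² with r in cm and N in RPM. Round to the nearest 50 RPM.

19100 RPM

r = 16.5 / 2 = 8.25 cm
Current RCF = 1.118 × 10⁻⁵ × 8.25 × (15960)² = 1.118 × 10⁻⁵ × 8.25 × 254,721,600 ≈ 23,494.2 × g
Target RCF = 23,494.2 + 10,200 = 33,694.2 × g
N² = 33,694.2 / (9.2235 × 10⁻⁵) = 365,308,180
N ≈ √365,308,180 ≈ 19,113.0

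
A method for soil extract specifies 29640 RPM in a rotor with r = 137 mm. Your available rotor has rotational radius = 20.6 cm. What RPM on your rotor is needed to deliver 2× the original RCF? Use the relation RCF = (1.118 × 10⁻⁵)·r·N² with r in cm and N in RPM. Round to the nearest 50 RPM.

Original rotor: r = 137 mm = 13.7 cm
RCF = 1.118 × 10⁻⁵ × r × N²
RCF_original = 1.118 × 10⁻⁵ × 13.7 × (29640)² = 1.118 × 10⁻⁵ × 13.7 × 878,529,600 ≈ 134,560.9 × g
Target RCF = 2 × 134,560.9 ≈ 269,121.8 × g
269,121.8 = 1.118 × 10⁻⁵ × 20.6 × N²
N² = 269,121.8 / (23.0308 × 10⁻⁵) = 1,168,529,969
N ≈ √1,168,529,969 ≈ 34,183.8

≈ 34200 RPM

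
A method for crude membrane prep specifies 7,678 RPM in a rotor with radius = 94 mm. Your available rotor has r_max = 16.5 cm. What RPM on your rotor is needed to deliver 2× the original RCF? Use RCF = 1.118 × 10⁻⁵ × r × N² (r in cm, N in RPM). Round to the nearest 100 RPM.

≈ 8200 RPM

Original rotor: r = 94 mm = 9.4 cm
RCF = 1.118 × 10⁻⁵ × r × N²
RCF_original = 1.118 × 10⁻⁵ × 9.4 × (7678)² = 1.118 × 10⁻⁵ × 9.4 × 58,951,684 ≈ 6,195.4 × g
Target RCF = 2 × 6,195.4 ≈ 12,390.8 × g
12,390.8 = 1.118 × 10⁻⁵ × 16.5 × N²
N² = 12,390.8 / (18.447 × 10⁻⁵) = 67,169,729
N ≈ √67,169,729 ≈ 8,195.7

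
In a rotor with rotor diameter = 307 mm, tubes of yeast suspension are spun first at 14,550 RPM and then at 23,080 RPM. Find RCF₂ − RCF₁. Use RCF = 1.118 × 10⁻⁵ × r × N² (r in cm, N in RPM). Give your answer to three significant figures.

55100 × g

r = 307 mm / 2 = 153.5 mm = 15.35 cm
RCF₁ = 1.118 × 10⁻⁵ × 15.35 × (14550)² = 1.118 × 10⁻⁵ × 15.35 × 211,702,500 ≈ 36,330.9 × g
RCF₂ = 1.118 × 10⁻⁵ × 15.35 × (23080)² = 1.118 × 10⁻⁵ × 15.35 × 532,686,400 ≈ 91,415.9 × g
Increase = 91,415.9 − 36,330.9 = 55,085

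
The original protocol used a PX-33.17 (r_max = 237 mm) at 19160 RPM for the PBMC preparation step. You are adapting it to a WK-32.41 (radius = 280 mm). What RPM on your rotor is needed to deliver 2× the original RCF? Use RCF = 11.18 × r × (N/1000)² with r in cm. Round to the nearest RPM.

≈ 24929 RPM

Original rotor: r = 237 mm = 23.7 cm
RCF_original = 11.18 × 23.7 × (19.16)² = 11.18 × 23.7 × 367.1056 ≈ 97,270.5 × g
Target RCF = 2 × 97,270.5 ≈ 194,541 × g
Your rotor: r = 280 mm = 28.0 cm
194,541 = 11.18 × 28 × (N/1000)²
(N/1000)² = 194,541 / 313.04 = 621.4573
N = 1000 × √621.4573 ≈ 24,929.0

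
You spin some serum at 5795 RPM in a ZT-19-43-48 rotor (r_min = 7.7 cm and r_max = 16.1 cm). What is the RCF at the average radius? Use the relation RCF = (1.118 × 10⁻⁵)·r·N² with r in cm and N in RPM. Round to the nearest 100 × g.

4500 × g

r_avg = (7.7 + 16.1) / 2 = 11.9 cm
RCF = 1.118 × 10⁻⁵ × 11.9 × (5795)² = 1.118 × 10⁻⁵ × 11.9 × 33,582,025 ≈ 4,467.8 × g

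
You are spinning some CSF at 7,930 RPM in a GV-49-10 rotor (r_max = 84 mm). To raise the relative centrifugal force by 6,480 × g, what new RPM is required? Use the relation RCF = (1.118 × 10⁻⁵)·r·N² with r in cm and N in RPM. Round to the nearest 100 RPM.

r = 84 mm = 8.4 cm
Current RCF = 1.118 × 10⁻⁵ × 8.4 × (7930)² = 1.118 × 10⁻⁵ × 8.4 × 62,884,900 ≈ 5,905.6 × g
Target RCF = 5,905.6 + 6,480 = 12,385.6 × g
N² = 12,385.6 / (9.3912 × 10⁻⁵) = 131,885,169
N ≈ √131,885,169 ≈ 11,484.1

N₂ ≈ 11500 RPM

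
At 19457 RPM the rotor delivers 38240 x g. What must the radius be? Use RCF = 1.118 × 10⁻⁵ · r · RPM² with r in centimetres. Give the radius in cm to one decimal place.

≈ 9.0 cm

38240 = 1.118 × 10⁻⁵ × r × (19457)²
r = 38240 / (1.118 × 10⁻⁵ × 378,574,849) = 38240 / 4232.467 ≈ 9.035 cm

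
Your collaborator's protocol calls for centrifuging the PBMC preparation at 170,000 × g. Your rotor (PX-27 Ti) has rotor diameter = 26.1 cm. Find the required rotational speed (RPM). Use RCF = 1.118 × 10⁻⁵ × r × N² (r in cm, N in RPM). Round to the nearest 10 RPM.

r = 26.1 / 2 = 13.05 cm
RCF = 1.118 × 10⁻⁵ × r × N²
170,000 = 1.118 × 10⁻⁵ × 13.05 × N²
N² = 170,000 / (14.5899 × 10⁻⁵) = 1,165,189,617
N ≈ √1,165,189,617 ≈ 34,134.9

N ≈ 34130 RPM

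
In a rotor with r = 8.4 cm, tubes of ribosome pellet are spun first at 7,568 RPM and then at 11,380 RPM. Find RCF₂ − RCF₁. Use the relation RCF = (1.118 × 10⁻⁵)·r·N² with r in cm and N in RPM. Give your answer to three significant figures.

≈ 6780 ×g

RCF₁ = 1.118 × 10⁻⁵ × 8.4 × (7568)² = 1.118 × 10⁻⁵ × 8.4 × 57,274,624 ≈ 5,378.8 × g
RCF₂ = 1.118 × 10⁻⁵ × 8.4 × (11380)² = 1.118 × 10⁻⁵ × 8.4 × 129,504,400 ≈ 12,162 × g
Increase = 12,162 − 5,378.8 = 6,783.2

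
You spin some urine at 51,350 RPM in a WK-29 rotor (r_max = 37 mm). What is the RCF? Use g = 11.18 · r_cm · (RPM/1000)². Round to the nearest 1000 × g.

r = 37 mm = 3.7 cm
RCF = 11.18 × 3.7 × (51.35)² = 11.18 × 3.7 × 2,636.8225 ≈ 109,074.8 × g

RCF ≈ 109000 x g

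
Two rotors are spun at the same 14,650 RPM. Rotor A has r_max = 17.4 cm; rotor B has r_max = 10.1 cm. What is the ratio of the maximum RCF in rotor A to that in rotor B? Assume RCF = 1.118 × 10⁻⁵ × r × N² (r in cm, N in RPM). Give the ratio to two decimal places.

At fixed N, RCF ∝ r, so RCF_A/RCF_B = r_A/r_B = 17.4 / 10.1 = 1.7228.

1.72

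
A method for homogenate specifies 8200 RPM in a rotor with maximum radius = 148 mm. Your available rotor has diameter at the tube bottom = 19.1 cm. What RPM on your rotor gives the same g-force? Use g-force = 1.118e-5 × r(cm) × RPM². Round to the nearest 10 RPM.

Original rotor: r = 148 mm = 14.8 cm
RCF_original = 1.118 × 10⁻⁵ × 14.8 × (8200)² = 1.118 × 10⁻⁵ × 14.8 × 67,240,000 ≈ 11,125.8 × g
Your rotor: r = 19.1 / 2 = 9.55 cm
11,125.8 = 1.118 × 10⁻⁵ × 9.55 × N²
N² = 11,125.8 / (10.6769 × 10⁻⁵) = 104,204,404
N ≈ √104,204,404 ≈ 10,208.1

≈ 10210 RPM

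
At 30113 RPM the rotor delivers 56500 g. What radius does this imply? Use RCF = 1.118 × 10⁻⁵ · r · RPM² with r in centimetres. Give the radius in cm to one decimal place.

RCF = 1.118 × 10⁻⁵ × r × N²
56500 = 1.118 × 10⁻⁵ × r × (30113)²
r = 56500 / (1.118 × 10⁻⁵ × 906,792,769) = 56500 / 10137.94 ≈ 5.573 cm

≈ 5.6 cm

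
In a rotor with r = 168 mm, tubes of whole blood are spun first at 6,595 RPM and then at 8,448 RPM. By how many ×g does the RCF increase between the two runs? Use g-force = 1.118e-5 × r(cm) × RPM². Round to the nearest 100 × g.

5200 ×g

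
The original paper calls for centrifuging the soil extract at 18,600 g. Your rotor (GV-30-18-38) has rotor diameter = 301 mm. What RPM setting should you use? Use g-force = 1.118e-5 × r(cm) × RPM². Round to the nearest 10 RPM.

≈ 10510 RPM

r = 301 mm / 2 = 150.5 mm = 15.05 cm
RCF = 1.118 × 10⁻⁵ × r × N²
18,600 = 1.118 × 10⁻⁵ × 15.05 × N²
N² = 18,600 / (16.8259 × 10⁻⁵) = 110,543,864
N ≈ √110,543,864 ≈ 10,514.0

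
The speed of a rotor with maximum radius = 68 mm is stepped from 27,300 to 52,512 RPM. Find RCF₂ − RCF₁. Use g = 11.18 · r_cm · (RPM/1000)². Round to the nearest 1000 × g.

≈ 153000 × g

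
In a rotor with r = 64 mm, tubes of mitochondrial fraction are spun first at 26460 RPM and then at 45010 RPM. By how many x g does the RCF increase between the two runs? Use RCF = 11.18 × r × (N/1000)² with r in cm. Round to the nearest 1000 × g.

≈ 95000 x g

r = 64 mm = 6.4 cm
RCF₁ = 11.18 × 6.4 × (26.46)² = 11.18 × 6.4 × 700.1316 ≈ 50,095.8 × g
RCF₂ = 11.18 × 6.4 × (45.01)² = 11.18 × 6.4 × 2,025.9001 ≈ 144,957.2 × g
Increase = 144,957.2 − 50,095.8 = 94,861.4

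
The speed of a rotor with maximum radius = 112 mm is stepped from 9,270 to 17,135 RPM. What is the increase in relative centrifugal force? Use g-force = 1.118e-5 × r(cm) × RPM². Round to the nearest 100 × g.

r = 112 mm = 11.2 cm
RCF₁ = 1.118 × 10⁻⁵ × 11.2 × (9270)² = 1.118 × 10⁻⁵ × 11.2 × 85,932,900 ≈ 10,760.2 × g
RCF₂ = 1.118 × 10⁻⁵ × 11.2 × (17135)² = 1.118 × 10⁻⁵ × 11.2 × 293,608,225 ≈ 36,764.4 × g
Increase = 36,764.4 − 10,760.2 = 26,004.2

26000 g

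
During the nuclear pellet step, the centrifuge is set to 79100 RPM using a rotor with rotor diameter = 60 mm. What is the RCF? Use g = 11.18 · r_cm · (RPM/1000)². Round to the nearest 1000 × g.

r = 60 mm / 2 = 30 mm = 3 cm
RCF = 11.18 × r × (N/1000)²
RCF = 11.18 × 3 × (79.1)² = 11.18 × 3 × 6,256.81 ≈ 209,853.4 × g

≈ 210000 g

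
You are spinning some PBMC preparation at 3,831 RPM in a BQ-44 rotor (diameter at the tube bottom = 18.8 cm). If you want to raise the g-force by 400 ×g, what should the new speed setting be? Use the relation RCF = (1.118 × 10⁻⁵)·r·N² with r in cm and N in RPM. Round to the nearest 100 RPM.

≈ 4300 RPM

r = 18.8 / 2 = 9.4 cm
Current RCF = 1.118 × 10⁻⁵ × 9.4 × (3831)² = 1.118 × 10⁻⁵ × 9.4 × 14,676,561 ≈ 1,542.4 × g
Target RCF = 1,542.4 + 400 = 1,942.4 × g
N² = 1,942.4 / (10.5092 × 10⁻⁵) = 18,482,853
N ≈ √18,482,853 ≈ 4,299.2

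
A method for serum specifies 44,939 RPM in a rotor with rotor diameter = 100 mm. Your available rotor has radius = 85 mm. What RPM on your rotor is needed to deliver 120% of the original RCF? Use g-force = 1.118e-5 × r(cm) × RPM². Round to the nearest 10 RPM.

≈ 37760 RPM

Original rotor: r = 100 mm / 2 = 50 mm = 5 cm
RCF_original = 1.118 × 10⁻⁵ × 5 × (44939)² = 1.118 × 10⁻⁵ × 5 × 2,019,513,721 ≈ 112,890.8 × g
Target RCF = 1.2 × 112,890.8 ≈ 135,469 × g
Your rotor: r = 85 mm = 8.5 cm
135,469 = 1.118 × 10⁻⁵ × 8.5 × N²
N² = 135,469 / (9.503 × 10⁻⁵) = 1,425,539,303
N ≈ √1,425,539,303 ≈ 37,756.3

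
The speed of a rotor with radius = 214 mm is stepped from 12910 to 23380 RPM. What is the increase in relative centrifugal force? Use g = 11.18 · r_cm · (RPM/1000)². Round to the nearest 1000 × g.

91000 ×g

r = 214 mm = 21.4 cm
RCF₁ = 11.18 × 21.4 × (12.91)² = 11.18 × 21.4 × 166.6681 ≈ 39,875.7 × g
RCF₂ = 11.18 × 21.4 × (23.38)² = 11.18 × 21.4 × 546.6244 ≈ 130,781 × g
Increase = 130,781 − 39,875.7 = 90,905.3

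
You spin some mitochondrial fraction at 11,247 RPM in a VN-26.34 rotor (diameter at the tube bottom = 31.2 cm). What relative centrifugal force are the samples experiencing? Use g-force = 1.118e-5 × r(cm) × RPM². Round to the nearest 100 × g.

r = 31.2 / 2 = 15.6 cm
RCF = 1.118 × 10⁻⁵ × 15.6 × (11247)² = 1.118 × 10⁻⁵ × 15.6 × 126,495,009 ≈ 22,061.7 × g

RCF ≈ 22100 g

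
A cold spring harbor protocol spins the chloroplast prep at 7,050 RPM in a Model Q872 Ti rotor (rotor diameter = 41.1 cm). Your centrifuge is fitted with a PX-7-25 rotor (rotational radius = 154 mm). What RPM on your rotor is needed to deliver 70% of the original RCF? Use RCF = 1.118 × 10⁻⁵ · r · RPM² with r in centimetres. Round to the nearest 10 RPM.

6810 RPM

Original rotor: r = 41.1 / 2 = 20.55 cm
RCF = 1.118 × 10⁻⁵ × r × N²
RCF_original = 1.118 × 10⁻⁵ × 20.55 × (7050)² = 1.118 × 10⁻⁵ × 20.55 × 49,702,500 ≈ 11,419.1 × g
Target RCF = 0.7 × 11,419.1 ≈ 7,993.4 × g
Your rotor: r = 154 mm = 15.4 cm
7,993.4 = 1.118 × 10⁻⁵ × 15.4 × N²
N² = 7,993.4 / (17.2172 × 10⁻⁵) = 46,426,829
N ≈ √46,426,829 ≈ 6,813.7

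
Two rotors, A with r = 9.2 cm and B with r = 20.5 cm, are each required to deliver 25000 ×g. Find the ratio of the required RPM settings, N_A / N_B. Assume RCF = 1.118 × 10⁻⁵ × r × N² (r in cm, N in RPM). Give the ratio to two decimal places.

1.49

At fixed RCF, N ∝ 1/√r, so N_A/N_B = √(r_B/r_A) = √(20.5/9.2) = √2.228261 = 1.4927.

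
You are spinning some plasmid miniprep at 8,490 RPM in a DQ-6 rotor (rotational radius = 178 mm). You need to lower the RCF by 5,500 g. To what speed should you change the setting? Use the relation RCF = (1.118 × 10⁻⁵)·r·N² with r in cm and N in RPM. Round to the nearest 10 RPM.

r = 178 mm = 17.8 cm
Current RCF = 1.118 × 10⁻⁵ × 17.8 × (8490)² = 1.118 × 10⁻⁵ × 17.8 × 72,080,100 ≈ 14,344.2 × g
Target RCF = 14,344.2 − 5,500 = 8,844.2 × g
N² = 8,844.2 / (19.9004 × 10⁻⁵) = 44,442,323
N ≈ √44,442,323 ≈ 6,666.5

N₂ ≈ 6670 RPM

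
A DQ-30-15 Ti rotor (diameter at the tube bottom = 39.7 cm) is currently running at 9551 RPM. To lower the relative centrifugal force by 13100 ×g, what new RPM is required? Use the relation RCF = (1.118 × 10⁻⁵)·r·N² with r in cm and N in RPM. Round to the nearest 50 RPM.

≈ 5650 RPM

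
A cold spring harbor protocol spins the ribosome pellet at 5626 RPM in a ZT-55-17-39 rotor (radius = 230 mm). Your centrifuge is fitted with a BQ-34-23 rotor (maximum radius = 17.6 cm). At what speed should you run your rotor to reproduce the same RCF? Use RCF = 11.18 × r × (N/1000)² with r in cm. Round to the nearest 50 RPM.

≈ 6450 RPM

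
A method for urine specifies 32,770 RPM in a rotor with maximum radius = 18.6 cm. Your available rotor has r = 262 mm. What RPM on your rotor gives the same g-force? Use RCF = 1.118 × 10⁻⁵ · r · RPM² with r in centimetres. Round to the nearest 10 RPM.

RCF_original = 1.118 × 10⁻⁵ × 18.6 × (32770)² = 1.118 × 10⁻⁵ × 18.6 × 1,073,872,900 ≈ 223,309.7 × g
Your rotor: r = 262 mm = 26.2 cm
223,309.7 = 1.118 × 10⁻⁵ × 26.2 × N²
N² = 223,309.7 / (29.2916 × 10⁻⁵) = 762,367,710
N ≈ √762,367,710 ≈ 27,611.0

27610 RPM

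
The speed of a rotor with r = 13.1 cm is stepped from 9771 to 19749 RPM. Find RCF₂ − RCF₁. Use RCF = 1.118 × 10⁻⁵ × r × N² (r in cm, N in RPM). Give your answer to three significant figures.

RCF₁ = 1.118 × 10⁻⁵ × 13.1 × (9771)² = 1.118 × 10⁻⁵ × 13.1 × 95,472,441 ≈ 13,982.7 × g
RCF₂ = 1.118 × 10⁻⁵ × 13.1 × (19749)² = 1.118 × 10⁻⁵ × 13.1 × 390,023,001 ≈ 57,122 × g
Increase = 57,122 − 13,982.7 = 43,139.3

≈ 43100 × g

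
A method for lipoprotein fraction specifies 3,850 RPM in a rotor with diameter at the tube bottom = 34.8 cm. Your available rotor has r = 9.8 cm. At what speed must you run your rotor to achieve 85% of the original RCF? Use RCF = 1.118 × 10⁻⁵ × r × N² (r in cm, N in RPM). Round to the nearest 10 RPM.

Original rotor: r = 34.8 / 2 = 17.4 cm
RCF_original = 1.118 × 10⁻⁵ × 17.4 × (3850)² = 1.118 × 10⁻⁵ × 17.4 × 14,822,500 ≈ 2,883.5 × g
Target RCF = 0.85 × 2,883.5 ≈ 2,451 × g
2,451 = 1.118 × 10⁻⁵ × 9.8 × N²
N² = 2,451 / (10.9564 × 10⁻⁵) = 22,370,487
N ≈ √22,370,487 ≈ 4,729.7

4730 RPM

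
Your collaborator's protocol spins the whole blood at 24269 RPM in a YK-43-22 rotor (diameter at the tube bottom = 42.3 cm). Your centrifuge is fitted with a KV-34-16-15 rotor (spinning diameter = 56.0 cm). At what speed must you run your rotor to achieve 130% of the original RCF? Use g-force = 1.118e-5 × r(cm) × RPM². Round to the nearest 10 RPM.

Original rotor: r = 42.3 / 2 = 21.15 cm
RCF_original = 1.118 × 10⁻⁵ × 21.15 × (24269)² = 1.118 × 10⁻⁵ × 21.15 × 588,984,361 ≈ 139,269.5 × g
Target RCF = 1.3 × 139,269.5 ≈ 181,050.4 × g
Your rotor: r = 56.0 / 2 = 28 cm
181,050.4 = 1.118 × 10⁻⁵ × 28 × N²
N² = 181,050.4 / (31.304 × 10⁻⁵) = 578,361,871
N ≈ √578,361,871 ≈ 24,049.2

24050 RPM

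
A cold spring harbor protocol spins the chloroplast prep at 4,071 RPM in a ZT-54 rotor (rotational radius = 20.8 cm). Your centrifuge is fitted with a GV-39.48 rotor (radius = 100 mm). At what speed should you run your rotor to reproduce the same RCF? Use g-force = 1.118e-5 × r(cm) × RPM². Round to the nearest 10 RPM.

RCF_original = 1.118 × 10⁻⁵ × 20.8 × (4071)² = 1.118 × 10⁻⁵ × 20.8 × 16,573,041 ≈ 3,854 × g
Your rotor: r = 100 mm = 10.0 cm
3,854 = 1.118 × 10⁻⁵ × 10 × N²
N² = 3,854 / (11.18 × 10⁻⁵) = 34,472,272
N ≈ √34,472,272 ≈ 5,871.3

≈ 5870 RPM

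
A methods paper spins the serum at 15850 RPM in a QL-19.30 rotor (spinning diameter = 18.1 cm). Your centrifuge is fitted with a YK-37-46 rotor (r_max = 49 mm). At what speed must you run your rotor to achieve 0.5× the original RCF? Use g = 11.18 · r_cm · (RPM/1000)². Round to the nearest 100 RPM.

≈ 15200 RPM

Original rotor: r = 18.1 / 2 = 9.05 cm
RCF_original = 11.18 × 9.05 × (15.85)² = 11.18 × 9.05 × 251.2225 ≈ 25,418.4 × g
Target RCF = 0.5 × 25,418.4 ≈ 12,709.2 × g
Your rotor: r = 49 mm = 4.9 cm
12,709.2 = 11.18 × 4.9 × (N/1000)²
(N/1000)² = 12,709.2 / 54.782 = 231.9959
N = 1000 × √231.9959 ≈ 15,231.4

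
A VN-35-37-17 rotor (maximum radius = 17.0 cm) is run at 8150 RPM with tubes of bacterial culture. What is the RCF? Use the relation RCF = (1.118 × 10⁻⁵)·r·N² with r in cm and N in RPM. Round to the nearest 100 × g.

≈ 12600 g

RCF = 1.118 × 10⁻⁵ × 17 × (8150)² = 1.118 × 10⁻⁵ × 17 × 66,422,500 ≈ 12,624.3 × g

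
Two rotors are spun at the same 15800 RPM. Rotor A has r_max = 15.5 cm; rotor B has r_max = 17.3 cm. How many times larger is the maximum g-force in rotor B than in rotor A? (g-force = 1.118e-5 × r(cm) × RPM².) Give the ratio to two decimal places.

1.12

At fixed N, RCF ∝ r, so RCF_B/RCF_A = r_B/r_A = 17.3 / 15.5 = 1.1161.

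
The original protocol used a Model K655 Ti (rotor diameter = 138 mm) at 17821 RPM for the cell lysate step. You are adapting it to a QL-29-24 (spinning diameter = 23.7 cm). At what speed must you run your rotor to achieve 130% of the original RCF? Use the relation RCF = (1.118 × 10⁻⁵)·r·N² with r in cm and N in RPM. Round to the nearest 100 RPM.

≈ 15500 RPM

Original rotor: r = 138 mm / 2 = 69 mm = 6.9 cm
RCF = 1.118 × 10⁻⁵ × r × N²
RCF_original = 1.118 × 10⁻⁵ × 6.9 × (17821)² = 1.118 × 10⁻⁵ × 6.9 × 317,588,041 ≈ 24,499.4 × g
Target RCF = 1.3 × 24,499.4 ≈ 31,849.2 × g
Your rotor: r = 23.7 / 2 = 11.85 cm
31,849.2 = 1.118 × 10⁻⁵ × 11.85 × N²
N² = 31,849.2 / (13.2483 × 10⁻⁵) = 240,402,165
N ≈ √240,402,165 ≈ 15,504.9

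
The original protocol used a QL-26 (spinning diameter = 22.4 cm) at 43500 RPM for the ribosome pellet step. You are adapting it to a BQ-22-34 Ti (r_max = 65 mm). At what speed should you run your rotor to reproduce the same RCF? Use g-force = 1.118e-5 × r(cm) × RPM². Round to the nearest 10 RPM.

≈ 57100 RPM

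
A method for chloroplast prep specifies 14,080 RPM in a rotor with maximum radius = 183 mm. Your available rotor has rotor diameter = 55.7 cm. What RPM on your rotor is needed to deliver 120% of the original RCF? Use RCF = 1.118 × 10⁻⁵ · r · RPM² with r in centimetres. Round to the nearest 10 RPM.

12500 RPM

Original rotor: r = 183 mm = 18.3 cm
RCF_original = 1.118 × 10⁻⁵ × 18.3 × (14080)² = 1.118 × 10⁻⁵ × 18.3 × 198,246,400 ≈ 40,560 × g
Target RCF = 1.2 × 40,560 ≈ 48,672 × g
Your rotor: r = 55.7 / 2 = 27.85 cm
48,672 = 1.118 × 10⁻⁵ × 27.85 × N²
N² = 48,672 / (31.1363 × 10⁻⁵) = 156,319,152
N ≈ √156,319,152 ≈ 12,502.8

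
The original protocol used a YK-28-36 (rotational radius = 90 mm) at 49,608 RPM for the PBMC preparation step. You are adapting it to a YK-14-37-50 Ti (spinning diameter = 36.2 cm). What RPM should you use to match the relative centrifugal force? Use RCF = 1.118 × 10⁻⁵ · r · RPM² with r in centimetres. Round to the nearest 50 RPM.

≈ 35000 RPM

Original rotor: r = 90 mm = 9.0 cm
RCF_original = 1.118 × 10⁻⁵ × 9 × (49608)² = 1.118 × 10⁻⁵ × 9 × 2,460,953,664 ≈ 247,621.2 × g
Your rotor: r = 36.2 / 2 = 18.1 cm
247,621.2 = 1.118 × 10⁻⁵ × 18.1 × N²
N² = 247,621.2 / (20.2358 × 10⁻⁵) = 1,223,678,827
N ≈ √1,223,678,827 ≈ 34,981.1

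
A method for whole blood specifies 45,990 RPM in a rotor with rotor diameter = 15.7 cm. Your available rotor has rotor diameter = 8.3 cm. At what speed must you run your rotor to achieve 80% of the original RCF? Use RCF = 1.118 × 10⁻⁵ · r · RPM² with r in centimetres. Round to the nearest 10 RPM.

56570 RPM

Original rotor: r = 15.7 / 2 = 7.85 cm
RCF = 1.118 × 10⁻⁵ × r × N²
RCF_original = 1.118 × 10⁻⁵ × 7.85 × (45990)² = 1.118 × 10⁻⁵ × 7.85 × 2,115,080,100 ≈ 185,625.8 × g
Target RCF = 0.8 × 185,625.8 ≈ 148,500.6 × g
Your rotor: r = 8.3 / 2 = 4.15 cm
148,500.6 = 1.118 × 10⁻⁵ × 4.15 × N²
N² = 148,500.6 / (4.6397 × 10⁻⁵) = 3,200,650,904
N ≈ √3,200,650,904 ≈ 56,574.3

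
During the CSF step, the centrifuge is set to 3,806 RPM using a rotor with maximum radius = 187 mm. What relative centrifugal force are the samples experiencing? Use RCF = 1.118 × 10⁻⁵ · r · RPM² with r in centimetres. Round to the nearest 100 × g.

RCF ≈ 3000 x g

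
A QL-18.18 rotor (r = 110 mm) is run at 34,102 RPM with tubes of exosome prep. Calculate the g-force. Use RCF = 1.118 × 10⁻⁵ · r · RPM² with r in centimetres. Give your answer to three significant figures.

r = 110 mm = 11.0 cm
RCF = 1.118 × 10⁻⁵ × 11 × (34102)² = 1.118 × 10⁻⁵ × 11 × 1,162,946,404 ≈ 143,019.1 × g

≈ 143000 ×g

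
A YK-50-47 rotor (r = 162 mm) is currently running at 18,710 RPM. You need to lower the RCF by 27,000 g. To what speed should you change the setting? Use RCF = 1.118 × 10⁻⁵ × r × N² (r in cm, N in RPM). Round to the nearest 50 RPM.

r = 162 mm = 16.2 cm
Current RCF = 1.118 × 10⁻⁵ × 16.2 × (18710)² = 1.118 × 10⁻⁵ × 16.2 × 350,064,100 ≈ 63,402.2 × g
Target RCF = 63,402.2 − 27,000 = 36,402.2 × g
N² = 36,402.2 / (18.1116 × 10⁻⁵) = 200,988,317
N ≈ √200,988,317 ≈ 14,177.0

N₂ ≈ 14200 RPM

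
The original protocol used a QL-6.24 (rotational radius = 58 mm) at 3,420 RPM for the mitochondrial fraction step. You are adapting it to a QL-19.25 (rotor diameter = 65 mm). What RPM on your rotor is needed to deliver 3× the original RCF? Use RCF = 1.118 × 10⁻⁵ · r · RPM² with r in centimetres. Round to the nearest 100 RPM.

≈ 7900 RPM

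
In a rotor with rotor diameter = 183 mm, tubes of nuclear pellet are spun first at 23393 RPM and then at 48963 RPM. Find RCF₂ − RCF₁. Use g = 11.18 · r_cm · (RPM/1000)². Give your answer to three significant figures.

r = 183 mm / 2 = 91.5 mm = 9.15 cm
RCF₁ = 11.18 × 9.15 × (23.393)² = 11.18 × 9.15 × 547.232449 ≈ 55,980.2 × g
RCF₂ = 11.18 × 9.15 × (48.963)² = 11.18 × 9.15 × 2,397.375369 ≈ 245,244.3 × g
Increase = 245,244.3 − 55,980.2 = 189,264.1

189000 ×g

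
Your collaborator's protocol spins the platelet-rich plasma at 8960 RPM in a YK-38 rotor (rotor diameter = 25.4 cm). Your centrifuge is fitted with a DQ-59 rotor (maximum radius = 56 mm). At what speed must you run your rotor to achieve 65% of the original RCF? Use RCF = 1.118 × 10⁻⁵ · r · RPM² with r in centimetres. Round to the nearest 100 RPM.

Original rotor: r = 25.4 / 2 = 12.7 cm
RCF = 1.118 × 10⁻⁵ × r × N²
RCF_original = 1.118 × 10⁻⁵ × 12.7 × (8960)² = 1.118 × 10⁻⁵ × 12.7 × 80,281,600 ≈ 11,398.9 × g
Target RCF = 0.65 × 11,398.9 ≈ 7,409.3 × g
Your rotor: r = 56 mm = 5.6 cm
7,409.3 = 1.118 × 10⁻⁵ × 5.6 × N²
N² = 7,409.3 / (6.2608 × 10⁻⁵) = 118,344,301
N ≈ √118,344,301 ≈ 10,878.6

10900 RPM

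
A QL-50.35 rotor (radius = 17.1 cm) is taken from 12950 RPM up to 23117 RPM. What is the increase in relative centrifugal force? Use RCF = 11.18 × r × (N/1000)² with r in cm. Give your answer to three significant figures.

≈ 70100 × g

RCF₁ = 11.18 × 17.1 × (12.95)² = 11.18 × 17.1 × 167.7025 ≈ 32,061 × g
RCF₂ = 11.18 × 17.1 × (23.117)² = 11.18 × 17.1 × 534.395689 ≈ 102,164.7 × g
Increase = 102,164.7 − 32,061 = 70,103.7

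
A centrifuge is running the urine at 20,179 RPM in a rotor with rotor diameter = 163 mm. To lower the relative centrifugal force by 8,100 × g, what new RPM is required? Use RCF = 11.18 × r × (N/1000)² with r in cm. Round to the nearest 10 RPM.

17840 RPM

r = 163 mm / 2 = 81.5 mm = 8.15 cm
Current RCF = 11.18 × 8.15 × (20.179)² = 11.18 × 8.15 × 407.192041 ≈ 37,102.1 × g
Target RCF = 37,102.1 − 8,100 = 29,002.1 × g
(N/1000)² = 29,002.1 / 91.117 = 318.2952
N = 1000 × √318.2952 ≈ 17,840.8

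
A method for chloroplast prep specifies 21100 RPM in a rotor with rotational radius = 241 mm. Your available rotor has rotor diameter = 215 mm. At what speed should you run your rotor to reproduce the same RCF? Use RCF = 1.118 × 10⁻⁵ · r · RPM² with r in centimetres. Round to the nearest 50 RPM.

31600 RPM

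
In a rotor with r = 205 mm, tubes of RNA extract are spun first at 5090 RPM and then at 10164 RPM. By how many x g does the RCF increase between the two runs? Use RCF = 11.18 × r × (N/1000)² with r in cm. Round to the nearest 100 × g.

17700 x g

r = 205 mm = 20.5 cm
RCF₁ = 11.18 × 20.5 × (5.09)² = 11.18 × 20.5 × 25.9081 ≈ 5,937.9 × g
RCF₂ = 11.18 × 20.5 × (10.164)² = 11.18 × 20.5 × 103.306896 ≈ 23,676.9 × g
Increase = 23,676.9 − 5,937.9 = 17,739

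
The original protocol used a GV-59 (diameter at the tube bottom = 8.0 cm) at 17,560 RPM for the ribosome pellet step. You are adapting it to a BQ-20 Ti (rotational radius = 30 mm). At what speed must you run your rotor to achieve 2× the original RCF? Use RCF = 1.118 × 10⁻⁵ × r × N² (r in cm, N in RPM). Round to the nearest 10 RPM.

Original rotor: r = 8.0 / 2 = 4 cm
RCF = 1.118 × 10⁻⁵ × r × N²
RCF_original = 1.118 × 10⁻⁵ × 4 × (17560)² = 1.118 × 10⁻⁵ × 4 × 308,353,600 ≈ 13,789.6 × g
Target RCF = 2 × 13,789.6 ≈ 27,579.2 × g
Your rotor: r = 30 mm = 3.0 cm
27,579.2 = 1.118 × 10⁻⁵ × 3 × N²
N² = 27,579.2 / (3.354 × 10⁻⁵) = 822,277,877
N ≈ √822,277,877 ≈ 28,675.4

28680 RPM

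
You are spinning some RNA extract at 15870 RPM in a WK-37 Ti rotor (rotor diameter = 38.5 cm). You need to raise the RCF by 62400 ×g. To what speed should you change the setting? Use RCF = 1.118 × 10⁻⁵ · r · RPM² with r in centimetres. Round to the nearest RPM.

r = 38.5 / 2 = 19.25 cm
Current RCF = 1.118 × 10⁻⁵ × 19.25 × (15870)² = 1.118 × 10⁻⁵ × 19.25 × 251,856,900 ≈ 54,203.4 × g
Target RCF = 54,203.4 + 62,400 = 116,603.4 × g
N² = 116,603.4 / (21.5215 × 10⁻⁵) = 541,799,596
N ≈ √541,799,596 ≈ 23,276.6

N₂ ≈ 23277 RPM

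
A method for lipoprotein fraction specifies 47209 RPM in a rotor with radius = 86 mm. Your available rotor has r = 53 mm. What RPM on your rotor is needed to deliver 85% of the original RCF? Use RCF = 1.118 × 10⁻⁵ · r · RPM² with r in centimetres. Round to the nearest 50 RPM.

≈ 55450 RPM

Original rotor: r = 86 mm = 8.6 cm
RCF = 1.118 × 10⁻⁵ × r × N²
RCF_original = 1.118 × 10⁻⁵ × 8.6 × (47209)² = 1.118 × 10⁻⁵ × 8.6 × 2,228,689,681 ≈ 214,284.1 × g
Target RCF = 0.85 × 214,284.1 ≈ 182,141.5 × g
Your rotor: r = 53 mm = 5.3 cm
182,141.5 = 1.118 × 10⁻⁵ × 5.3 × N²
N² = 182,141.5 / (5.9254 × 10⁻⁵) = 3,073,910,622
N ≈ √3,073,910,622 ≈ 55,442.9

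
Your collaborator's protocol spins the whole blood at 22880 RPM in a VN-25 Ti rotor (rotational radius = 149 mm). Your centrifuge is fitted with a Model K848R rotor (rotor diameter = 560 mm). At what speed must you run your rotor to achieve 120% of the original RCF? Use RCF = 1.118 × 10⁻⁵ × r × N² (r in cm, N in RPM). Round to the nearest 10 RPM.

18280 RPM

Original rotor: r = 149 mm = 14.9 cm
RCF_original = 1.118 × 10⁻⁵ × 14.9 × (22880)² = 1.118 × 10⁻⁵ × 14.9 × 523,494,400 ≈ 87,204.7 × g
Target RCF = 1.2 × 87,204.7 ≈ 104,645.6 × g
Your rotor: r = 560 mm / 2 = 280 mm = 28 cm
104,645.6 = 1.118 × 10⁻⁵ × 28 × N²
N² = 104,645.6 / (31.304 × 10⁻⁵) = 334,288,270
N ≈ √334,288,270 ≈ 18,283.6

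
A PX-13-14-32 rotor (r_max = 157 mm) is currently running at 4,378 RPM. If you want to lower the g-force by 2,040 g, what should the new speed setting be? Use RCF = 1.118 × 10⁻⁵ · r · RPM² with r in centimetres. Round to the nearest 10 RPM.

2750 RPM

r = 157 mm = 15.7 cm
Current RCF = 1.118 × 10⁻⁵ × 15.7 × (4378)² = 1.118 × 10⁻⁵ × 15.7 × 19,166,884 ≈ 3,364.3 × g
Target RCF = 3,364.3 − 2,040 = 1,324.3 × g
N² = 1,324.3 / (17.5526 × 10⁻⁵) = 7,544,751
N ≈ √7,544,751 ≈ 2,746.8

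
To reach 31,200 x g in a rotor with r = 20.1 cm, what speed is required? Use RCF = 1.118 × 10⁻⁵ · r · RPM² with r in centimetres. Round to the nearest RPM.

31,200 = 1.118 × 10⁻⁵ × 20.1 × N²
N² = 31,200 / (22.4718 × 10⁻⁵) = 138,840,680
N ≈ √138,840,680 ≈ 11,783.1

≈ 11783 RPM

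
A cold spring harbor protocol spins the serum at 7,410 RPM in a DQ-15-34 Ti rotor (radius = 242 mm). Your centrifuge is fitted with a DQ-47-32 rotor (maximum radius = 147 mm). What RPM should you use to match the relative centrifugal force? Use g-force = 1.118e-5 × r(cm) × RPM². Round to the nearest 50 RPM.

9500 RPM

Original rotor: r = 242 mm = 24.2 cm
RCF = 1.118 × 10⁻⁵ × r × N²
RCF_original = 1.118 × 10⁻⁵ × 24.2 × (7410)² = 1.118 × 10⁻⁵ × 24.2 × 54,908,100 ≈ 14,855.7 × g
Your rotor: r = 147 mm = 14.7 cm
14,855.7 = 1.118 × 10⁻⁵ × 14.7 × N²
N² = 14,855.7 / (16.4346 × 10⁻⁵) = 90,392,830
N ≈ √90,392,830 ≈ 9,507.5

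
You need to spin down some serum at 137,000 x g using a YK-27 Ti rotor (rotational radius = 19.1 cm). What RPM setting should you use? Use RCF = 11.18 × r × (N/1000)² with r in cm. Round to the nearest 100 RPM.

RCF = 11.18 × r × (N/1000)²
137,000 = 11.18 × 19.1 × (N/1000)²
(N/1000)² = 137,000 / 213.538 = 641.572
N = 1000 × √641.572 ≈ 25,329.3

N ≈ 25300 RPM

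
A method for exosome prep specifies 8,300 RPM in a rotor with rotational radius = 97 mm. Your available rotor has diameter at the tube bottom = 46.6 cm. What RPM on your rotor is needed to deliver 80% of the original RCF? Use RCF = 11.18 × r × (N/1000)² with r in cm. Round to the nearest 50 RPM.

Original rotor: r = 97 mm = 9.7 cm
RCF = 11.18 × r × (N/1000)²
RCF_original = 11.18 × 9.7 × (8.3)² = 11.18 × 9.7 × 68.89 ≈ 7,470.8 × g
Target RCF = 0.8 × 7,470.8 ≈ 5,976.6 × g
Your rotor: r = 46.6 / 2 = 23.3 cm
5,976.6 = 11.18 × 23.3 × (N/1000)²
(N/1000)² = 5,976.6 / 260.494 = 22.94333
N = 1000 × √22.94333 ≈ 4,789.9

4800 RPM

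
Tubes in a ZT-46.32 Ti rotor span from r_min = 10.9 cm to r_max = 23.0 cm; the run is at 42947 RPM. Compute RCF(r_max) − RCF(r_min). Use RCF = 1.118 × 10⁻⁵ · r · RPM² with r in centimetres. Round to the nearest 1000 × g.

≈ 250000 ×g

ΔRCF = 1.118 × 10⁻⁵ × (r_max − r_min) × N² = 1.118 × 10⁻⁵ × 12.1 × 1,844,444,809 ≈ 249,512.8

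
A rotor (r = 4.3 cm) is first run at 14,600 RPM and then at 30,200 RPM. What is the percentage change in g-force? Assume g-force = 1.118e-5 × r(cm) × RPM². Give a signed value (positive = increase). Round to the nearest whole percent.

+328%

RCF ∝ N², so the ratio is (30200/14600)² = (2.068493)² = 4.2787.
Change = 4.2787 − 1 = +3.2787 → +327.9%.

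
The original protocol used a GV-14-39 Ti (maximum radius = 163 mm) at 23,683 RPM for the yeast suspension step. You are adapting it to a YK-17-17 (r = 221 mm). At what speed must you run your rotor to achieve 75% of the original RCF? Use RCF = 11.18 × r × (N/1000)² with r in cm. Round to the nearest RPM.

Original rotor: r = 163 mm = 16.3 cm
RCF_original = 11.18 × 16.3 × (23.683)² = 11.18 × 16.3 × 560.884489 ≈ 102,212.2 × g
Target RCF = 0.75 × 102,212.2 ≈ 76,659.1 × g
Your rotor: r = 221 mm = 22.1 cm
76,659.1 = 11.18 × 22.1 × (N/1000)²
(N/1000)² = 76,659.1 / 247.078 = 310.2628
N = 1000 × √310.2628 ≈ 17,614.3

≈ 17614 RPM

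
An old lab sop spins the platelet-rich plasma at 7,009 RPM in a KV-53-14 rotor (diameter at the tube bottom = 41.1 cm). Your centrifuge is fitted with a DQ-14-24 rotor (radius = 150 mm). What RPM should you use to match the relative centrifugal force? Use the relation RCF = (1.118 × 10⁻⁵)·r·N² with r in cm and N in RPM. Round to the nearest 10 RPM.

Original rotor: r = 41.1 / 2 = 20.55 cm
RCF_original = 1.118 × 10⁻⁵ × 20.55 × (7009)² = 1.118 × 10⁻⁵ × 20.55 × 49,126,081 ≈ 11,286.7 × g
Your rotor: r = 150 mm = 15.0 cm
11,286.7 = 1.118 × 10⁻⁵ × 15 × N²
N² = 11,286.7 / (16.77 × 10⁻⁵) = 67,302,922
N ≈ √67,302,922 ≈ 8,203.8

≈ 8200 RPM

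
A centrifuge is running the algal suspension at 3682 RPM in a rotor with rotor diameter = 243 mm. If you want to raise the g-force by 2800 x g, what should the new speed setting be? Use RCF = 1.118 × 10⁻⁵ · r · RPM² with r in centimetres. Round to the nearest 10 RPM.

r = 243 mm / 2 = 121.5 mm = 12.15 cm
Current RCF = 1.118 × 10⁻⁵ × 12.15 × (3682)² = 1.118 × 10⁻⁵ × 12.15 × 13,557,124 ≈ 1,841.6 × g
Target RCF = 1,841.6 + 2,800 = 4,641.6 × g
N² = 4,641.6 / (13.5837 × 10⁻⁵) = 34,170,366
N ≈ √34,170,366 ≈ 5,845.5

≈ 5850 RPM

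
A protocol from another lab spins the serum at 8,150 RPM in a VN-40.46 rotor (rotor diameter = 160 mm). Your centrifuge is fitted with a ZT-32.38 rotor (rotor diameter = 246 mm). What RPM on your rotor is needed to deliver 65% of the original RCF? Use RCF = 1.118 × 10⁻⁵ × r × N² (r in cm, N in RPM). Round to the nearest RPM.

Original rotor: r = 160 mm / 2 = 80 mm = 8 cm
RCF_original = 1.118 × 10⁻⁵ × 8 × (8150)² = 1.118 × 10⁻⁵ × 8 × 66,422,500 ≈ 5,940.8 × g
Target RCF = 0.65 × 5,940.8 ≈ 3,861.5 × g
Your rotor: r = 246 mm / 2 = 123 mm = 12.3 cm
3,861.5 = 1.118 × 10⁻⁵ × 12.3 × N²
N² = 3,861.5 / (13.7514 × 10⁻⁵) = 28,080,777
N ≈ √28,080,777 ≈ 5,299.1

≈ 5299 RPM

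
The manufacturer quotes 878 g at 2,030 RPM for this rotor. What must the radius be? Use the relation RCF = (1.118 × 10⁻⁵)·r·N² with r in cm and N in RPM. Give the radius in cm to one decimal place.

878 = 1.118 × 10⁻⁵ × r × (2030)²
r = 878 / (1.118 × 10⁻⁵ × 4,120,900) = 878 / 46.07166 ≈ 19.057 cm

≈ 19.1 cm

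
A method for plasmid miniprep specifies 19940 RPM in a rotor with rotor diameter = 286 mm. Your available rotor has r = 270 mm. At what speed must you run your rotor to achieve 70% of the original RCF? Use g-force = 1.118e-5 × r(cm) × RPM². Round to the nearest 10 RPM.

≈ 12140 RPM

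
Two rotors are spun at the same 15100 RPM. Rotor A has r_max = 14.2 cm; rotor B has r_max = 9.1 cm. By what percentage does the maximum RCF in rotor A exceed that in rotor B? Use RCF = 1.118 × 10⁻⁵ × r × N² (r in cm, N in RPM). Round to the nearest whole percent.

56%

At equal RPM, RCF scales linearly with r: ratio = 14.2 / 9.1 = 1.5604.
So rotor A delivers 56.0% more g-force.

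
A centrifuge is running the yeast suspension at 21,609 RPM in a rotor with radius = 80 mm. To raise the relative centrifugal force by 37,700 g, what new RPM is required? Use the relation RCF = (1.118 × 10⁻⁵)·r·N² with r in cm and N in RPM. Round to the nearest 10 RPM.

29810 RPM

r = 80 mm = 8.0 cm
Current RCF = 1.118 × 10⁻⁵ × 8 × (21609)² = 1.118 × 10⁻⁵ × 8 × 466,948,881 ≈ 41,763.9 × g
Target RCF = 41,763.9 + 37,700 = 79,463.9 × g
N² = 79,463.9 / (8.944 × 10⁻⁵) = 888,460,420
N ≈ √888,460,420 ≈ 29,807.1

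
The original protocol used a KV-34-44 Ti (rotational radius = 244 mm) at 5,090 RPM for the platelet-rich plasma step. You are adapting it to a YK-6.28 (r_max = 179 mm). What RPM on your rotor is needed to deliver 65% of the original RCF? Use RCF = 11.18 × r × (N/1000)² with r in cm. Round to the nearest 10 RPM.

Original rotor: r = 244 mm = 24.4 cm
RCF = 11.18 × r × (N/1000)²
RCF_original = 11.18 × 24.4 × (5.09)² = 11.18 × 24.4 × 25.9081 ≈ 7,067.5 × g
Target RCF = 0.65 × 7,067.5 ≈ 4,593.9 × g
Your rotor: r = 179 mm = 17.9 cm
4,593.9 = 11.18 × 17.9 × (N/1000)²
(N/1000)² = 4,593.9 / 200.122 = 22.9555
N = 1000 × √22.9555 ≈ 4,791.2

4790 RPM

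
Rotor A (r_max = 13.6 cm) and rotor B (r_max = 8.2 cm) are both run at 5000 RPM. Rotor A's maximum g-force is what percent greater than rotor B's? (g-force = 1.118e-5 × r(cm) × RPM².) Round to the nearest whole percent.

66%

At equal RPM, RCF scales linearly with r: ratio = 13.6 / 8.2 = 1.6585.
So rotor A delivers 65.9% more g-force.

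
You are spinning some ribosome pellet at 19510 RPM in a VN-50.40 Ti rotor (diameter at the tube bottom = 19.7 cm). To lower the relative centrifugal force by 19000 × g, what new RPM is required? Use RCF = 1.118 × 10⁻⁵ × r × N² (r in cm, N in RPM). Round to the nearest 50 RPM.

r = 19.7 / 2 = 9.85 cm
Current RCF = 1.118 × 10⁻⁵ × 9.85 × (19510)² = 1.118 × 10⁻⁵ × 9.85 × 380,640,100 ≈ 41,917.2 × g
Target RCF = 41,917.2 − 19,000 = 22,917.2 × g
N² = 22,917.2 / (11.0123 × 10⁻⁵) = 208,105,482
N ≈ √208,105,482 ≈ 14,425.9

14450 RPM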